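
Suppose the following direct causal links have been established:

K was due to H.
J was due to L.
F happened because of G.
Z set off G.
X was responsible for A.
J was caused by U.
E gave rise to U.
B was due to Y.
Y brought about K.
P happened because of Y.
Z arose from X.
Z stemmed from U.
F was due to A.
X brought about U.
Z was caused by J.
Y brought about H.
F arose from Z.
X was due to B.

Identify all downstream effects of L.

F, G, J, Z

Direct effects: J.
2 steps out: Z.
3 steps out: G, F.
Not reachable from it: Y, H, K, B, P, X, E, U, A.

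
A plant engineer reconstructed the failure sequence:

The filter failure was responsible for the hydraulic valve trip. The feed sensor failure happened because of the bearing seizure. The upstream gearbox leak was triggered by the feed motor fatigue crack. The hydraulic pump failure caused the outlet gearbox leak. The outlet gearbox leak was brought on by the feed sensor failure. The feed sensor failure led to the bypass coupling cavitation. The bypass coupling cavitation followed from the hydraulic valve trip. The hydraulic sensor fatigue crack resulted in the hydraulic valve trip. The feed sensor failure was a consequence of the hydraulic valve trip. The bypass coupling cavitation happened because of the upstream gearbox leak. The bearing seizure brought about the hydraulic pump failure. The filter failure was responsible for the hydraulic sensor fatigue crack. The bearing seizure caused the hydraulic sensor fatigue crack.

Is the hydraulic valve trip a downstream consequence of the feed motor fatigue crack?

The feed motor fatigue crack leads to the upstream gearbox leak, the bypass coupling cavitation; the hydraulic valve trip is not among them.

No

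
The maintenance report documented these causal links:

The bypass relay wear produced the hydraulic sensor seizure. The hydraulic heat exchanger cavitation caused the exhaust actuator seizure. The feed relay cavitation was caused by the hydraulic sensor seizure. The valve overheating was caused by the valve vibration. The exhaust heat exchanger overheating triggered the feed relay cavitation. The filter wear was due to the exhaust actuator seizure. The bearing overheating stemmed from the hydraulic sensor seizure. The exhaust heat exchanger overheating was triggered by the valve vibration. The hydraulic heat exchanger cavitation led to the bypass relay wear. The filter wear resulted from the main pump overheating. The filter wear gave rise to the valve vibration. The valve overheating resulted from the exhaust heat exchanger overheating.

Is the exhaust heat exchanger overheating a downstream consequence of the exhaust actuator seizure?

There is a causal chain: the exhaust actuator seizure → the filter wear → the valve vibration → the exhaust heat exchanger overheating.

Yes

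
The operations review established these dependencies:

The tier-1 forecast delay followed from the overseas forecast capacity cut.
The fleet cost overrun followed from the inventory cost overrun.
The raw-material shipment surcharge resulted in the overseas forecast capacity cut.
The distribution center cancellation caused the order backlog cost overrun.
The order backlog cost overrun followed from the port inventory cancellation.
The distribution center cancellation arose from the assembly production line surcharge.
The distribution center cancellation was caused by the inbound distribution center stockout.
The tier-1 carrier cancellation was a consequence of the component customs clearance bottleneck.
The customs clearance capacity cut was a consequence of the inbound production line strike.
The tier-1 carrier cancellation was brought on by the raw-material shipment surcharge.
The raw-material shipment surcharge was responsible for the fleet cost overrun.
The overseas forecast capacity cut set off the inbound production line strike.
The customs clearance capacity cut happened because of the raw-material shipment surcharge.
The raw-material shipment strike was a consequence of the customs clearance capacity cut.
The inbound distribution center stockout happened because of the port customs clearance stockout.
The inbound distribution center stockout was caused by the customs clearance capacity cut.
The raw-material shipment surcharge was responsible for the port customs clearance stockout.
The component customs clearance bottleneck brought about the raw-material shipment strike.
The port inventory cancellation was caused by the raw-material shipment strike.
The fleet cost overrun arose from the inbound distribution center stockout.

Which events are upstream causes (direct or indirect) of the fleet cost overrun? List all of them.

the customs clearance capacity cut, the inbound distribution center stockout, the inbound production line strike, the inventory cost overrun, the overseas forecast capacity cut, the port customs clearance stockout, the raw-material shipment surcharge

Immediate causes of the fleet cost overrun: the inventory cost overrun, the raw-material shipment surcharge, the inbound distribution center stockout.
Further upstream: the overseas forecast capacity cut, the port customs clearance stockout, the inbound production line strike, the customs clearance capacity cut.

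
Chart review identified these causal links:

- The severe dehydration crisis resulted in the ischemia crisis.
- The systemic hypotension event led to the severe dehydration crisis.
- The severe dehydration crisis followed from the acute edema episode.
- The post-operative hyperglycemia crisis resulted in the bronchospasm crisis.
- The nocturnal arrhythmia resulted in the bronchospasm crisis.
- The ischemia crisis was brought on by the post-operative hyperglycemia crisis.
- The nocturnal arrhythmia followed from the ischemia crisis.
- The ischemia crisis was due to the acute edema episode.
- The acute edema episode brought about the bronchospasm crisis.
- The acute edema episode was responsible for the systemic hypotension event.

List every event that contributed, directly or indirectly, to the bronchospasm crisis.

Immediate causes of the bronchospasm crisis: the post-operative hyperglycemia crisis, the acute edema episode, the nocturnal arrhythmia.
Further upstream: the systemic hypotension event, the severe dehydration crisis, the ischemia crisis.

the acute edema episode, the ischemia crisis, the nocturnal arrhythmia, the post-operative hyperglycemia crisis, the severe dehydration crisis, the systemic hypotension event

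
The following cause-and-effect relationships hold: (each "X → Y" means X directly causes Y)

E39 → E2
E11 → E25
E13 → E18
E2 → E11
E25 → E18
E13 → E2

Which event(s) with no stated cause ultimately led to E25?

Tracing upstream from E25: E25 ← E11 ← E2 ← E39.
A separate upstream branch: E25 ← E11 ← E2 ← E13.
Each of those chain origins has no stated cause.

E13, E39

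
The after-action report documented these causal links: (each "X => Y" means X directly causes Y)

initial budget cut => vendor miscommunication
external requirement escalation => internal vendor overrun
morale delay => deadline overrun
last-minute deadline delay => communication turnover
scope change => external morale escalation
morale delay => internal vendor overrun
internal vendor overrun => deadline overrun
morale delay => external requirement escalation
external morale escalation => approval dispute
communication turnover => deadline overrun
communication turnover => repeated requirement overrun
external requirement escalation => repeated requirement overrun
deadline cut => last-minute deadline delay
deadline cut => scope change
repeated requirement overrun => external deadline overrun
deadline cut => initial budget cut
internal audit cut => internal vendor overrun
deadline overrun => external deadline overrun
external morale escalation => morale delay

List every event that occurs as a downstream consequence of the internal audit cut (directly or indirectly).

the deadline overrun, the external deadline overrun, the internal vendor overrun

Direct effects: the internal vendor overrun.
2 steps out: the deadline overrun.
3 steps out: the external deadline overrun.
Not reachable from it: the deadline cut, the initial budget cut, the vendor miscommunication, the scope change, the external morale escalation, the morale delay, the approval dispute, the last-minute deadline delay, the external requirement escalation, the communication turnover, the repeated requirement overrun.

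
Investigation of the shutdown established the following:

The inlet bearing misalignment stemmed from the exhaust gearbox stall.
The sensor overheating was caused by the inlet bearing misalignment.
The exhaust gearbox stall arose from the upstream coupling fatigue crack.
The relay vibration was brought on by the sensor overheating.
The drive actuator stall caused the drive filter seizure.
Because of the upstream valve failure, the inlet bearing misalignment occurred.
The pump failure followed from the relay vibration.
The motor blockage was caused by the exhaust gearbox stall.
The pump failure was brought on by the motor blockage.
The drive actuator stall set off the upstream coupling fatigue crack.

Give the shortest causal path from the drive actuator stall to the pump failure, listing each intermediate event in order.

the drive actuator stall → the upstream coupling fatigue crack
the upstream coupling fatigue crack → the exhaust gearbox stall
the exhaust gearbox stall → the motor blockage
the motor blockage → the pump failure
Length: 4 steps.

the drive actuator stall → the upstream coupling fatigue crack → the exhaust gearbox stall → the motor blockage → the pump failure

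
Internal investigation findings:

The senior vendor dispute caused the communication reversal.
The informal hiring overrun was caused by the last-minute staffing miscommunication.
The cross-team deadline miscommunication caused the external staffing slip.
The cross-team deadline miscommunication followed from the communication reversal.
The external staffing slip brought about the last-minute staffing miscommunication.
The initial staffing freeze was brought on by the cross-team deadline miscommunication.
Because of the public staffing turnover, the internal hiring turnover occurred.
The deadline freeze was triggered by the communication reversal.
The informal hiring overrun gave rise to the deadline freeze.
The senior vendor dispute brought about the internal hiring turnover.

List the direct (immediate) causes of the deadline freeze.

the communication reversal, the informal hiring overrun

Upstream contributors include the senior vendor dispute, the cross-team deadline miscommunication, the external staffing slip, the last-minute staffing miscommunication, but only the communication reversal, the informal hiring overrun feed directly into the deadline freeze.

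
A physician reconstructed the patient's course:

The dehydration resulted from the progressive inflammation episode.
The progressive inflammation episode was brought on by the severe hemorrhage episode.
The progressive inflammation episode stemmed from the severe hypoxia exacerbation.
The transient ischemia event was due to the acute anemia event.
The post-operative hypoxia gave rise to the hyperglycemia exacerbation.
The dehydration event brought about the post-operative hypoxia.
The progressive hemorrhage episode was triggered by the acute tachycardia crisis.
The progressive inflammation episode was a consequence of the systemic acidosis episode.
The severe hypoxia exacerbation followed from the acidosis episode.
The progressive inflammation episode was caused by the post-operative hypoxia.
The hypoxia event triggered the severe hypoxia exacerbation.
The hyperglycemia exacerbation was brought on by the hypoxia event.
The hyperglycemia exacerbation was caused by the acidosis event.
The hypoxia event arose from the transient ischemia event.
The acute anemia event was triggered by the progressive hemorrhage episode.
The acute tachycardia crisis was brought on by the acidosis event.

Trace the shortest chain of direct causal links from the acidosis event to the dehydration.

the acidosis event → the acute tachycardia crisis → the progressive hemorrhage episode → the acute anemia event → the transient ischemia event → the hypoxia event → the severe hypoxia exacerbation → the progressive inflammation episode → the dehydration

the acidosis event → the acute tachycardia crisis
the acute tachycardia crisis → the progressive hemorrhage episode
the progressive hemorrhage episode → the acute anemia event
the acute anemia event → the transient ischemia event
the transient ischemia event → the hypoxia event
the hypoxia event → the severe hypoxia exacerbation
the severe hypoxia exacerbation → the progressive inflammation episode
the progressive inflammation episode → the dehydration
Length: 8 steps.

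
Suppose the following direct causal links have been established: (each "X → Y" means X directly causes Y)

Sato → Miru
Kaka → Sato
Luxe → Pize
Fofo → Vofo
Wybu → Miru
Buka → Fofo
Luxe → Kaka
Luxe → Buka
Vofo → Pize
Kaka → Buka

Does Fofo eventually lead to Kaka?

No

Fofo leads to Vofo, Pize; Kaka is not among them.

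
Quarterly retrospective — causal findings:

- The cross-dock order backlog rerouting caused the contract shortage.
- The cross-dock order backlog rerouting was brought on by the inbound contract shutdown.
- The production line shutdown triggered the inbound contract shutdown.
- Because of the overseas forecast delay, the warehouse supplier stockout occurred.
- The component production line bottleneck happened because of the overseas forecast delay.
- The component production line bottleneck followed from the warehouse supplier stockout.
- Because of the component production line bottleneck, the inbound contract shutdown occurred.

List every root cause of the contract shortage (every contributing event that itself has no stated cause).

Tracing upstream from the contract shortage: the contract shortage ← the cross-dock order backlog rerouting ← the inbound contract shutdown ← the production line shutdown.
A separate upstream branch: the contract shortage ← the cross-dock order backlog rerouting ← the inbound contract shutdown ← the component production line bottleneck ← the overseas forecast delay.
Each of those chain origins has no stated cause.

the overseas forecast delay, the production line shutdown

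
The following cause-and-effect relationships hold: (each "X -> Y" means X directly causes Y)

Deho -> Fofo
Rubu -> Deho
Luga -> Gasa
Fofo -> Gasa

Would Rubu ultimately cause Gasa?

Yes

There is a causal chain: Rubu → Deho → Fofo → Gasa.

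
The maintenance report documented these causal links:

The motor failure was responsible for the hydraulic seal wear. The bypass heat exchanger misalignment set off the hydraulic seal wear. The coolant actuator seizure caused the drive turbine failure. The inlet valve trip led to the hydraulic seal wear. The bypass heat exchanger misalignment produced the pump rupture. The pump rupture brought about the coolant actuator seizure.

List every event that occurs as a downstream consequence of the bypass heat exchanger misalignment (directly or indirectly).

Direct effects: the pump rupture, the hydraulic seal wear.
2 steps out: the coolant actuator seizure.
3 steps out: the drive turbine failure.
Not reachable from it: the motor failure, the inlet valve trip.

the coolant actuator seizure, the drive turbine failure, the hydraulic seal wear, the pump rupture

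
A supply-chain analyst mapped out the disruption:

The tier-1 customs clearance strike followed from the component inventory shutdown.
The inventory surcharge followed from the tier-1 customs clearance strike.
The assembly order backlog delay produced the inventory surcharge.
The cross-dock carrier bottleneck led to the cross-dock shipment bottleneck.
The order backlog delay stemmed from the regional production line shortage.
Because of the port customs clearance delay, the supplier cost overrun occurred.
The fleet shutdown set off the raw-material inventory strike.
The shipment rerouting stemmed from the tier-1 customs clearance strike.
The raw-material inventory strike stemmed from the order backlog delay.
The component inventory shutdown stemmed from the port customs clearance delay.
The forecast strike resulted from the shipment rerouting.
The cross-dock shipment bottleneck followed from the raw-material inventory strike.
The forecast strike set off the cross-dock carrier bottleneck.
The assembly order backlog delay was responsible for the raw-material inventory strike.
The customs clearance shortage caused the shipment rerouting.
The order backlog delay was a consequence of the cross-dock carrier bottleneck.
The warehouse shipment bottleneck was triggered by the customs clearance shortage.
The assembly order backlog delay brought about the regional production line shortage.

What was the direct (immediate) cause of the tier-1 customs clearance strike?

the component inventory shutdown

Upstream contributors include the port customs clearance delay, but only the component inventory shutdown feeds directly into the tier-1 customs clearance strike.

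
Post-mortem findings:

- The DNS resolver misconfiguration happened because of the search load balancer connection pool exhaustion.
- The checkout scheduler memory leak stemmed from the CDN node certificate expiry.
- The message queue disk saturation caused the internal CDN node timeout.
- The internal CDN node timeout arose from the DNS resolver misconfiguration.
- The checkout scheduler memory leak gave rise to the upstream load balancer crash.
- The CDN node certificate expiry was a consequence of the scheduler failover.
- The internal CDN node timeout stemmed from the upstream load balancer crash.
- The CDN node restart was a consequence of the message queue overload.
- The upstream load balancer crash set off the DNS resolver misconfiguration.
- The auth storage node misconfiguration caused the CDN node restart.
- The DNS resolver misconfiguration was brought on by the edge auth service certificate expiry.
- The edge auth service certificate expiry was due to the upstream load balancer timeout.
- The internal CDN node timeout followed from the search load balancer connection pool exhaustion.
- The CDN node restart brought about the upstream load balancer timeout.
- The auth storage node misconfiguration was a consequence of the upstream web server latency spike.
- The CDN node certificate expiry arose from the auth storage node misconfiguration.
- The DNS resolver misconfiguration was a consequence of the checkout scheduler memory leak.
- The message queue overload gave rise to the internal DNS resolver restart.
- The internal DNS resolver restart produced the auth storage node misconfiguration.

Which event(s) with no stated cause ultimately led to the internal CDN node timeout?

the message queue disk saturation, the message queue overload, the scheduler failover, the search load balancer connection pool exhaustion, the upstream web server latency spike

Tracing upstream from the internal CDN node timeout: the internal CDN node timeout ← the DNS resolver misconfiguration ← the edge auth service certificate expiry ← the upstream load balancer timeout ← the CDN node restart ← the message queue overload.
A separate upstream branch: the internal CDN node timeout ← the upstream load balancer crash ← the checkout scheduler memory leak ← the CDN node certificate expiry ← the auth storage node misconfiguration ← the upstream web server latency spike.
A separate upstream branch: the internal CDN node timeout ← the upstream load balancer crash ← the checkout scheduler memory leak ← the CDN node certificate expiry ← the scheduler failover.
A separate upstream branch: the internal CDN node timeout ← the search load balancer connection pool exhaustion.
A separate upstream branch: the internal CDN node timeout ← the message queue disk saturation.
Each of those chain origins has no stated cause.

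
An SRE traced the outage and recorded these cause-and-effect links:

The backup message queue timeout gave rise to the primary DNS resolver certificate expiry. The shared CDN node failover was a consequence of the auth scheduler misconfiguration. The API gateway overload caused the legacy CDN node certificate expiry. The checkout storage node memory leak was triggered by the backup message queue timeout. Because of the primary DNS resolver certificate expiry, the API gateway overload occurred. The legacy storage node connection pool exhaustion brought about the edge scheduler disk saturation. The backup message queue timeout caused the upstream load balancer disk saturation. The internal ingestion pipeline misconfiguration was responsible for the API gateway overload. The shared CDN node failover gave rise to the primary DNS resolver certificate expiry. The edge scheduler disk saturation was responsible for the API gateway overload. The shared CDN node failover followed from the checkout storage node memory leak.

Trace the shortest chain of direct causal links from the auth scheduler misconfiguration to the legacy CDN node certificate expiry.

the auth scheduler misconfiguration → the shared CDN node failover
the shared CDN node failover → the primary DNS resolver certificate expiry
the primary DNS resolver certificate expiry → the API gateway overload
the API gateway overload → the legacy CDN node certificate expiry
Length: 4 steps.

the auth scheduler misconfiguration → the shared CDN node failover → the primary DNS resolver certificate expiry → the API gateway overload → the legacy CDN node certificate expiry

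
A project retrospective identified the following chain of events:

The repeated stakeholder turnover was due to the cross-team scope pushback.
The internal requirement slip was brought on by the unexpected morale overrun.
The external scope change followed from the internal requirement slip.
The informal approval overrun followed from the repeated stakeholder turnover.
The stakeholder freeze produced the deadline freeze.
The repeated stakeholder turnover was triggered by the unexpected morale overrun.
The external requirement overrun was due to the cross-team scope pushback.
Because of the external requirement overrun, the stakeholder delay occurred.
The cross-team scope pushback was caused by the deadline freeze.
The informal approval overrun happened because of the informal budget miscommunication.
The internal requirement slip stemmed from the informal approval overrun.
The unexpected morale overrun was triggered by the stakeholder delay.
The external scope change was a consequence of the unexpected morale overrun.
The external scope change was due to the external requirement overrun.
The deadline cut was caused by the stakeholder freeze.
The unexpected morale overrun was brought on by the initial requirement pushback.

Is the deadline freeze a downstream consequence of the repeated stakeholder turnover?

No

The repeated stakeholder turnover leads to the informal approval overrun, the internal requirement slip, the external scope change; the deadline freeze is not among them.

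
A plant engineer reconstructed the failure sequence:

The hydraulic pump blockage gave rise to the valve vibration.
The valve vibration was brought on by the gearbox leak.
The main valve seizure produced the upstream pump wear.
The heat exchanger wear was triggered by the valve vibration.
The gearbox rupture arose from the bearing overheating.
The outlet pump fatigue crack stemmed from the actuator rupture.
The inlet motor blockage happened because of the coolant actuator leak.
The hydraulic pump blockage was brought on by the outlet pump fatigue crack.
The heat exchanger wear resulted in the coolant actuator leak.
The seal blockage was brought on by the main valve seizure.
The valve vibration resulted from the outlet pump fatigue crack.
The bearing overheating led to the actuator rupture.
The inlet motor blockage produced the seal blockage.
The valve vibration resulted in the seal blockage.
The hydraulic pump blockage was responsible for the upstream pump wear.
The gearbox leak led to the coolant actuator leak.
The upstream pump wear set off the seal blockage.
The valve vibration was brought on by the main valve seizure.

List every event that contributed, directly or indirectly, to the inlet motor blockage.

Immediate cause of the inlet motor blockage: the coolant actuator leak.
Further upstream: the bearing overheating, the main valve seizure, the actuator rupture, the outlet pump fatigue crack, the hydraulic pump blockage, the gearbox leak, the valve vibration, the heat exchanger wear.

the actuator rupture, the bearing overheating, the coolant actuator leak, the gearbox leak, the heat exchanger wear, the hydraulic pump blockage, the main valve seizure, the outlet pump fatigue crack, the valve vibration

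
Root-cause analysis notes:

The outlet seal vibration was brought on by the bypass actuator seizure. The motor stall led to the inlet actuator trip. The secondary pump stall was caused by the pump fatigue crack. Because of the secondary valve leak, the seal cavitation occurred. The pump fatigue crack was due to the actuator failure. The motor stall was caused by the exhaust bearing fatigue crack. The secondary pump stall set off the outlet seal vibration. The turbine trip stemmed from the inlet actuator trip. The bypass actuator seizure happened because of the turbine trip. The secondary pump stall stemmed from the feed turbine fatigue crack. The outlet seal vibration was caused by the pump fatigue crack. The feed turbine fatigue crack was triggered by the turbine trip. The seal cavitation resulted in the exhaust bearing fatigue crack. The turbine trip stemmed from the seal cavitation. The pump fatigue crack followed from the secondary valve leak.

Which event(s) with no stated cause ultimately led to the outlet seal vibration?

Tracing upstream from the outlet seal vibration: the outlet seal vibration ← the pump fatigue crack ← the secondary valve leak.
A separate upstream branch: the outlet seal vibration ← the pump fatigue crack ← the actuator failure.
Each of those chain origins has no stated cause.

the actuator failure, the secondary valve leak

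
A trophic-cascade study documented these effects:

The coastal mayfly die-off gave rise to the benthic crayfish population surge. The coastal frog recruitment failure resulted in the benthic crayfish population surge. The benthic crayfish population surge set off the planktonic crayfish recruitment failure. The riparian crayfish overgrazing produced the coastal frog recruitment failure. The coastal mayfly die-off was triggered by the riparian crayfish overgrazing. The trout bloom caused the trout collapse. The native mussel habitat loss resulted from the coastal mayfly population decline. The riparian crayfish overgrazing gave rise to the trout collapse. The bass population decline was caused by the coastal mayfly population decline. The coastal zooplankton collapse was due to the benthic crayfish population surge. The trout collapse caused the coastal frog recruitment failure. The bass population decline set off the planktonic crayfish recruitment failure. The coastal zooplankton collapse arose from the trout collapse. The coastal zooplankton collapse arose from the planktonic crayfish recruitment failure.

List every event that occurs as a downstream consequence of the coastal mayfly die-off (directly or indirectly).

Direct effects: the benthic crayfish population surge.
2 steps out: the planktonic crayfish recruitment failure, the coastal zooplankton collapse.
Not reachable from it: the coastal mayfly population decline, the native mussel habitat loss, the riparian crayfish overgrazing, the trout bloom, the trout collapse, the coastal frog recruitment failure, the bass population decline.

the benthic crayfish population surge, the coastal zooplankton collapse, the planktonic crayfish recruitment failure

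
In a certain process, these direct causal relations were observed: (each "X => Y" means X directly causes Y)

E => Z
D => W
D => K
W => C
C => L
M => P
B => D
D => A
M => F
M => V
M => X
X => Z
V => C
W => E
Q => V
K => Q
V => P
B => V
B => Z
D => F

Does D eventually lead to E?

Yes

There is a causal chain: D → W → E.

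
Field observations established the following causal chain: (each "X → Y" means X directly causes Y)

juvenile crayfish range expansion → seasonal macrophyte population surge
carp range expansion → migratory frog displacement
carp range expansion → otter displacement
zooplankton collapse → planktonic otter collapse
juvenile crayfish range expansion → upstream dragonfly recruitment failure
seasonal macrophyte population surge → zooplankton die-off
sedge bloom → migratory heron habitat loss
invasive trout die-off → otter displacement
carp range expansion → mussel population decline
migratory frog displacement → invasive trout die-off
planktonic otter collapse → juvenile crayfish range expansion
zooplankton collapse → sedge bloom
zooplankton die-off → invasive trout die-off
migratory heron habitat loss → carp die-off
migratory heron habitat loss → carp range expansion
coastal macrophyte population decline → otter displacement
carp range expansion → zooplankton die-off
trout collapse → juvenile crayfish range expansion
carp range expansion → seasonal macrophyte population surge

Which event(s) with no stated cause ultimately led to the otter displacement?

Tracing upstream from the otter displacement: the otter displacement ← the carp range expansion ← the migratory heron habitat loss ← the sedge bloom ← the zooplankton collapse.
A separate upstream branch: the otter displacement ← the invasive trout die-off ← the zooplankton die-off ← the seasonal macrophyte population surge ← the juvenile crayfish range expansion ← the trout collapse.
A separate upstream branch: the otter displacement ← the coastal macrophyte population decline.
Each of those chain origins has no stated cause.

the coastal macrophyte population decline, the trout collapse, the zooplankton collapse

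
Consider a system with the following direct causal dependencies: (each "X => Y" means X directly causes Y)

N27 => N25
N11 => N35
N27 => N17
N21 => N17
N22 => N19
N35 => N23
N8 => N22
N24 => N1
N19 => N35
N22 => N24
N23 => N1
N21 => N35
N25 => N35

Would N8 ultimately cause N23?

There is a causal chain: N8 → N22 → N19 → N35 → N23.

Yes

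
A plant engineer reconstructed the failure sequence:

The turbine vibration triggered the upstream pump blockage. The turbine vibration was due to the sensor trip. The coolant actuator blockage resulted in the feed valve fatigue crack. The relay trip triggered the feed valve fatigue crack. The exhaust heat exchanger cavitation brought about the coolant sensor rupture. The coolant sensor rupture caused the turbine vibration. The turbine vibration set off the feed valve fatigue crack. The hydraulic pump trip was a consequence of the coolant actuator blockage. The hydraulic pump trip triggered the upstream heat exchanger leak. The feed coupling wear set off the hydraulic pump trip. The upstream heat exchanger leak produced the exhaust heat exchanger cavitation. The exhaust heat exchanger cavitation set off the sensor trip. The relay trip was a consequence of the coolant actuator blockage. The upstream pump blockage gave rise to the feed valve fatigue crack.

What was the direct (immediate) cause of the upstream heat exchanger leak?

the hydraulic pump trip

Upstream contributors include the coolant actuator blockage, the feed coupling wear, but only the hydraulic pump trip feeds directly into the upstream heat exchanger leak.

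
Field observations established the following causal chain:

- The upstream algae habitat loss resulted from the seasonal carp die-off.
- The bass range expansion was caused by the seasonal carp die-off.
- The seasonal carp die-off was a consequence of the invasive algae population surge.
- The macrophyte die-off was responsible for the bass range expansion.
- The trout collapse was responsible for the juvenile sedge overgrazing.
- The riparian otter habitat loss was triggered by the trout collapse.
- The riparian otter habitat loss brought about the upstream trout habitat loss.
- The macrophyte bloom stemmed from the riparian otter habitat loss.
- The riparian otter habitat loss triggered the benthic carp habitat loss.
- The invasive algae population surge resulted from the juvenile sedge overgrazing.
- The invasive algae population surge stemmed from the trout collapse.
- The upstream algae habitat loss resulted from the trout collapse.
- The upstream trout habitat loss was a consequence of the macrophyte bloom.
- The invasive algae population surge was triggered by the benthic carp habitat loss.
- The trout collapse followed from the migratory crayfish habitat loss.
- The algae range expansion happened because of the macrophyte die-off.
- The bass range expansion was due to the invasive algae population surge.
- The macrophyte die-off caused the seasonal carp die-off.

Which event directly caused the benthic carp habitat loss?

the riparian otter habitat loss

Upstream contributors include the migratory crayfish habitat loss, the trout collapse, but only the riparian otter habitat loss feeds directly into the benthic carp habitat loss.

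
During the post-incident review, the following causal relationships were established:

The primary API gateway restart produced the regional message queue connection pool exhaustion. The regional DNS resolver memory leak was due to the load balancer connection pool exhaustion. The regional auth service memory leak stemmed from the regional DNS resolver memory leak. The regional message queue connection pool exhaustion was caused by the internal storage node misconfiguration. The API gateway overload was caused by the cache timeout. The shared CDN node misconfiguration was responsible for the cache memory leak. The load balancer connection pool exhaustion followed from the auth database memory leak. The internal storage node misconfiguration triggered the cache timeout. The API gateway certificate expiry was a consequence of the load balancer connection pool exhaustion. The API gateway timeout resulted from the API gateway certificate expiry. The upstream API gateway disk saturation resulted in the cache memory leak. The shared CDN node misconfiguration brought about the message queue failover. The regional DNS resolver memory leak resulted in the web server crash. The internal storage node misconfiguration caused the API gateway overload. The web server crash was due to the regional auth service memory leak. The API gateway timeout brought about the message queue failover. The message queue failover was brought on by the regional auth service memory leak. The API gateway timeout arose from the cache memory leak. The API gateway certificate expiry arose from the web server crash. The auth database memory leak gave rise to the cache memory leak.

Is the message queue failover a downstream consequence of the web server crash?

There is a causal chain: the web server crash → the API gateway certificate expiry → the API gateway timeout → the message queue failover.

Yes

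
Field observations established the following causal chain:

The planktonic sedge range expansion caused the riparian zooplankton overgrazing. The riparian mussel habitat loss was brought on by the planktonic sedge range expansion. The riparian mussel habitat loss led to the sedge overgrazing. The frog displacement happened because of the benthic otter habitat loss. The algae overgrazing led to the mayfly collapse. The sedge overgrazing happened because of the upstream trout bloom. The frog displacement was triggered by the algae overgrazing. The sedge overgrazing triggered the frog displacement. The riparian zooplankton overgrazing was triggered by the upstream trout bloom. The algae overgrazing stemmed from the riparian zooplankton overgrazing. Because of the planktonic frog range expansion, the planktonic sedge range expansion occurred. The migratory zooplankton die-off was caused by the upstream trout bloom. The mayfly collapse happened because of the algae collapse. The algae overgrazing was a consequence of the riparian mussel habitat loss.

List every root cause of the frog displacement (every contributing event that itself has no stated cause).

the benthic otter habitat loss, the planktonic frog range expansion, the upstream trout bloom

Tracing upstream from the frog displacement: the frog displacement ← the algae overgrazing ← the riparian zooplankton overgrazing ← the planktonic sedge range expansion ← the planktonic frog range expansion.
A separate upstream branch: the frog displacement ← the sedge overgrazing ← the upstream trout bloom.
A separate upstream branch: the frog displacement ← the benthic otter habitat loss.
Each of those chain origins has no stated cause.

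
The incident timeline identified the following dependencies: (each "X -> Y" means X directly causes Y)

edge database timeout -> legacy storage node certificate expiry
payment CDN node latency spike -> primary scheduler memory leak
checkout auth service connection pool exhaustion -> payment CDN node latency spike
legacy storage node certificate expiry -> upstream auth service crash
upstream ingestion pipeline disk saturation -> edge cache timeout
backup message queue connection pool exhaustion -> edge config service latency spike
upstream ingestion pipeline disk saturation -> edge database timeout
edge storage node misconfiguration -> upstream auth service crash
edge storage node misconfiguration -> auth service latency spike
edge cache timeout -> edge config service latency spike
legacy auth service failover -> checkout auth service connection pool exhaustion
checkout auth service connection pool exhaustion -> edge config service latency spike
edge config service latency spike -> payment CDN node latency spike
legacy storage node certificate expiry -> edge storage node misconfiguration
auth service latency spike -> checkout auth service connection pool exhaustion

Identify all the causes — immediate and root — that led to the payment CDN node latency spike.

Immediate causes of the payment CDN node latency spike: the checkout auth service connection pool exhaustion, the edge config service latency spike.
Further upstream: the upstream ingestion pipeline disk saturation, the edge cache timeout, the edge database timeout, the legacy auth service failover, the legacy storage node certificate expiry, the edge storage node misconfiguration, the auth service latency spike, the backup message queue connection pool exhaustion.

the auth service latency spike, the backup message queue connection pool exhaustion, the checkout auth service connection pool exhaustion, the edge cache timeout, the edge config service latency spike, the edge database timeout, the edge storage node misconfiguration, the legacy auth service failover, the legacy storage node certificate expiry, the upstream ingestion pipeline disk saturation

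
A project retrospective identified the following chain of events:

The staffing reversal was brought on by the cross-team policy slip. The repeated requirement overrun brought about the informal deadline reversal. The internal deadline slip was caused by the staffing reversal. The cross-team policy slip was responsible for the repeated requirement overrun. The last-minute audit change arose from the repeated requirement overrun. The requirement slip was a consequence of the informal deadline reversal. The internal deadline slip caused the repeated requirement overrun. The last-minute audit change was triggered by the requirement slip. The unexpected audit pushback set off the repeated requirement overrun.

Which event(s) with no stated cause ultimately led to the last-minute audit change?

the cross-team policy slip, the unexpected audit pushback

Tracing upstream from the last-minute audit change: the last-minute audit change ← the repeated requirement overrun ← the cross-team policy slip.
A separate upstream branch: the last-minute audit change ← the repeated requirement overrun ← the unexpected audit pushback.
Each of those chain origins has no stated cause.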